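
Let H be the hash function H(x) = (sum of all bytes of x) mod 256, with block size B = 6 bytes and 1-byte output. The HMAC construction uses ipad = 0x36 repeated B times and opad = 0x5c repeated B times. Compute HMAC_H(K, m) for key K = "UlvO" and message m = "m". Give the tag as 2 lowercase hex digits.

Key "UlvO" = 55 6c 76 4f is 4 bytes ≤ B = 6; zero-pad to 6 bytes: K' = 55 6c 76 4f 00 00.
K' ⊕ ipad = 63 5a 40 79 36 36.  K' ⊕ opad = 09 30 2a 13 5c 5c.
Inner input = (K'⊕ipad) ∥ m = 63 5a 40 79 36 36 ∥ 6d.
Inner hash: sum = 99+90+64+121+54+54+109 = 591; mod 256 = 79 → 4f.
Outer input = (K'⊕opad) ∥ inner = 09 30 2a 13 5c 5c ∥ 4f.
Outer hash (tag): sum = 9+48+42+19+92+92+79 = 381; mod 256 = 125 → 7d.

7d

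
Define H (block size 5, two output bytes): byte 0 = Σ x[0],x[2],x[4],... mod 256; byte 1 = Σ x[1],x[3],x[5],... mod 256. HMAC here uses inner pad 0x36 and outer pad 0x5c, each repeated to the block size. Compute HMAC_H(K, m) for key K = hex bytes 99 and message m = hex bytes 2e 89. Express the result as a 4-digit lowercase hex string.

175c

Key hex bytes 99 is 1 byte ≤ B = 5; zero-pad to 5 bytes: K' = 99 00 00 00 00.
K' ⊕ ipad = af 36 36 36 36.  K' ⊕ opad = c5 5c 5c 5c 5c.
Inner input = (K'⊕ipad) ∥ m = af 36 36 36 36 ∥ 2e 89.
Inner hash: even-index sum = 420 mod 256 = 164; odd-index sum = 154 mod 256 = 154 → a4 9a.
Outer input = (K'⊕opad) ∥ inner = c5 5c 5c 5c 5c ∥ a4 9a.
Outer hash (tag): even-index sum = 535 mod 256 = 23; odd-index sum = 348 mod 256 = 92 → 17 5c.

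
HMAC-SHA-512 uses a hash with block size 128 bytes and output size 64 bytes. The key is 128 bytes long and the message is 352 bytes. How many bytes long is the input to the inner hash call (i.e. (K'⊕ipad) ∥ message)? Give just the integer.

480

Key is 128 ≤ 128 bytes, zero-padded: |K'| = 128.
Inner input = (K'⊕ipad) ∥ m → 128 + 352 = 480 bytes.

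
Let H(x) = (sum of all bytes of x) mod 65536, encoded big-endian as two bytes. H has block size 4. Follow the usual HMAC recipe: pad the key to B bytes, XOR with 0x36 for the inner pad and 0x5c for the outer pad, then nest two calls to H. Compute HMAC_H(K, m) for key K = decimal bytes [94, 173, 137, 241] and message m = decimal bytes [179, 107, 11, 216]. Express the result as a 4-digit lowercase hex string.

Key decimal bytes [94, 173, 137, 241] = 5e ad 89 f1 is exactly B = 4 bytes: K' = 5e ad 89 f1.
K' ⊕ ipad = 68 9b bf c7.  K' ⊕ opad = 02 f1 d5 ad.
Inner input = (K'⊕ipad) ∥ m = 68 9b bf c7 ∥ b3 6b 0b d8.
Inner hash: sum = 104+155+191+199+179+107+11+216 = 1162 → 04 8a.
Outer input = (K'⊕opad) ∥ inner = 02 f1 d5 ad ∥ 04 8a.
Outer hash (tag): sum = 2+241+213+173+4+138 = 771 → 03 03.

0303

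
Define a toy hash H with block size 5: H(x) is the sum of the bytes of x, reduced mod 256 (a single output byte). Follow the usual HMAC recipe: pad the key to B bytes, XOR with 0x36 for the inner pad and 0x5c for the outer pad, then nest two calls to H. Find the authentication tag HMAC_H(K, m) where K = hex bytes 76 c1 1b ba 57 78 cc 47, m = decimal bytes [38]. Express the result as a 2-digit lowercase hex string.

f8

Key hex bytes 76 c1 1b ba 57 78 cc 47 is 8 bytes > B = 5, so hash it first: H(key) = ee, then zero-pad to 5 bytes: K' = ee 00 00 00 00.
K' ⊕ ipad = d8 36 36 36 36.  K' ⊕ opad = b2 5c 5c 5c 5c.
Inner input = (K'⊕ipad) ∥ m = d8 36 36 36 36 ∥ 26.
Inner hash: sum = 216+54+54+54+54+38 = 470; mod 256 = 214 → d6.
Outer input = (K'⊕opad) ∥ inner = b2 5c 5c 5c 5c ∥ d6.
Outer hash (tag): sum = 178+92+92+92+92+214 = 760; mod 256 = 248 → f8.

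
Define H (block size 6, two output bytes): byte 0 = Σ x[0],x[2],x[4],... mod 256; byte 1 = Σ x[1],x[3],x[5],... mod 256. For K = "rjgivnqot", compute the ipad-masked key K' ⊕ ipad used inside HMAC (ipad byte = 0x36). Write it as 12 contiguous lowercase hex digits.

Key "rjgivnqot" = 72 6a 67 69 76 6e 71 6f 74 is 9 bytes > B = 6, so hash it first: H(key) = 34 b0, then zero-pad to 6 bytes: K' = 34 b0 00 00 00 00.
XOR each byte with 0x36: 34⊕36=02, b0⊕36=86, 00⊕36=36, 00⊕36=36, 00⊕36=36, 00⊕36=36.

028636363636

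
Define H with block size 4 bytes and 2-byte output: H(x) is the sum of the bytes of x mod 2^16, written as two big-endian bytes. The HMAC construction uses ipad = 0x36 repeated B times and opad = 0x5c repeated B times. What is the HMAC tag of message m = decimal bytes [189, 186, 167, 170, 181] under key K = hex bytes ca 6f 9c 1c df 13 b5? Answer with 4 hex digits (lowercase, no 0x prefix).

Key hex bytes ca 6f 9c 1c df 13 b5 is 7 bytes > B = 4, so hash it first: H(key) = 03 98, then zero-pad to 4 bytes: K' = 03 98 00 00.
K' ⊕ ipad = 35 ae 36 36.  K' ⊕ opad = 5f c4 5c 5c.
Inner input = (K'⊕ipad) ∥ m = 35 ae 36 36 ∥ bd ba a7 aa b5.
Inner hash: sum = 53+174+54+54+189+186+167+170+181 = 1228 → 04 cc.
Outer input = (K'⊕opad) ∥ inner = 5f c4 5c 5c ∥ 04 cc.
Outer hash (tag): sum = 95+196+92+92+4+204 = 683 → 02 ab.

02ab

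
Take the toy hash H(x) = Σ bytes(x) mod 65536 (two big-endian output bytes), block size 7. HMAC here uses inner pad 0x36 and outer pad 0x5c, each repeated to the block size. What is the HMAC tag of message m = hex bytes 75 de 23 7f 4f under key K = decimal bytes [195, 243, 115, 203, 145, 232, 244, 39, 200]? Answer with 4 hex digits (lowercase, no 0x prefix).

031d

Key decimal bytes [195, 243, 115, 203, 145, 232, 244, 39, 200] = c3 f3 73 cb 91 e8 f4 27 c8 is 9 bytes > B = 7, so hash it first: H(key) = 06 50, then zero-pad to 7 bytes: K' = 06 50 00 00 00 00 00.
K' ⊕ ipad = 30 66 36 36 36 36 36.  K' ⊕ opad = 5a 0c 5c 5c 5c 5c 5c.
Inner input = (K'⊕ipad) ∥ m = 30 66 36 36 36 36 36 ∥ 75 de 23 7f 4f.
Inner hash: sum = 48+102+54+54+54+54+54+117+222+35+127+79 = 1000 → 03 e8.
Outer input = (K'⊕opad) ∥ inner = 5a 0c 5c 5c 5c 5c 5c ∥ 03 e8.
Outer hash (tag): sum = 90+12+92+92+92+92+92+3+232 = 797 → 03 1d.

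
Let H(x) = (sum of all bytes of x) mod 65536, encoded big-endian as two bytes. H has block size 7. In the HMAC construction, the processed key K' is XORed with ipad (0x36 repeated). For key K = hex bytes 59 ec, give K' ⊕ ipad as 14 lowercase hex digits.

Key hex bytes 59 ec is 2 bytes ≤ B = 7; zero-pad to 7 bytes: K' = 59 ec 00 00 00 00 00.
XOR each byte with 0x36: 59⊕36=6f, ec⊕36=da, 00⊕36=36, 00⊕36=36, 00⊕36=36, 00⊕36=36, 00⊕36=36.

6fda3636363636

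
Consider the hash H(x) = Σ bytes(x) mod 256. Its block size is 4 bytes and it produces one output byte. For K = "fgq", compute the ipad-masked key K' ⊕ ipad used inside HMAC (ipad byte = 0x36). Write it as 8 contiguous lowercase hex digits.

50514736

Key "fgq" = 66 67 71 is 3 bytes ≤ B = 4; zero-pad to 4 bytes: K' = 66 67 71 00.
XOR each byte with 0x36: 66⊕36=50, 67⊕36=51, 71⊕36=47, 00⊕36=36.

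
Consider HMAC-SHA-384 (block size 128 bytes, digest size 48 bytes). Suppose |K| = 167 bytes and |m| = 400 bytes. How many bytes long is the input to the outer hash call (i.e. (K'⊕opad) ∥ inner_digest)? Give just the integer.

Key is 167 > 128 bytes, so it is hashed to 48 bytes then zero-padded to 128: |K'| = 128.
Outer input = (K'⊕opad) ∥ H(inner) → 128 + 48 = 176 bytes.

176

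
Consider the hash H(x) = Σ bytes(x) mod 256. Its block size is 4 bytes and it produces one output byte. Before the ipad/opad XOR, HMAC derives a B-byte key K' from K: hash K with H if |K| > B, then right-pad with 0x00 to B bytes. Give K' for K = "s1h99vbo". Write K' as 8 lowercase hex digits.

|K| = 8 > B = 4, so first hash the key.
H(K): sum = 115+49+104+57+57+118+98+111 = 709; mod 256 = 197 → c5.
Zero-pad H(K) = c5 to 4 bytes: K' = c5 00 00 00.

c5000000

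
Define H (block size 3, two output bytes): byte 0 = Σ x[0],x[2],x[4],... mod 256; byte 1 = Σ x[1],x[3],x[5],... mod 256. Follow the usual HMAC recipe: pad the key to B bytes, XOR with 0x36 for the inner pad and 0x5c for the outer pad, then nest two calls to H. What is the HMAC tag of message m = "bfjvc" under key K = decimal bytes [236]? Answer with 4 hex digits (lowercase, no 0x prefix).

7148

Key decimal bytes [236] = ec is 1 byte ≤ B = 3; zero-pad to 3 bytes: K' = ec 00 00.
K' ⊕ ipad = da 36 36.  K' ⊕ opad = b0 5c 5c.
Inner input = (K'⊕ipad) ∥ m = da 36 36 ∥ 62 66 6a 76 63.
Inner hash: even-index sum = 492 mod 256 = 236; odd-index sum = 357 mod 256 = 101 → ec 65.
Outer input = (K'⊕opad) ∥ inner = b0 5c 5c ∥ ec 65.
Outer hash (tag): even-index sum = 369 mod 256 = 113; odd-index sum = 328 mod 256 = 72 → 71 48.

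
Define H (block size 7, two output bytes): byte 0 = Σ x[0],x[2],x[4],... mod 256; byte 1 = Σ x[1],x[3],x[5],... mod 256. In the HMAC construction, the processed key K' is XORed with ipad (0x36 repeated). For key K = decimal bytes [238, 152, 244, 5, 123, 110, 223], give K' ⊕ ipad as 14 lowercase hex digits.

d8aec2334d58e9

Key decimal bytes [238, 152, 244, 5, 123, 110, 223] = ee 98 f4 05 7b 6e df is exactly B = 7 bytes: K' = ee 98 f4 05 7b 6e df.
XOR each byte with 0x36: ee⊕36=d8, 98⊕36=ae, f4⊕36=c2, 05⊕36=33, 7b⊕36=4d, 6e⊕36=58, df⊕36=e9.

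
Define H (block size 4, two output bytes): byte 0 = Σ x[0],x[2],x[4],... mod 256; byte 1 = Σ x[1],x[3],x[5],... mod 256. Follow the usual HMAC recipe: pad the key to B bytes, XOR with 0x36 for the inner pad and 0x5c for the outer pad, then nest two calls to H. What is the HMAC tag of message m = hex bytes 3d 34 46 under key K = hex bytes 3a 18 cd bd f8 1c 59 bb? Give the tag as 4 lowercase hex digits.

Key hex bytes 3a 18 cd bd f8 1c 59 bb is 8 bytes > B = 4, so hash it first: H(key) = 58 ac, then zero-pad to 4 bytes: K' = 58 ac 00 00.
K' ⊕ ipad = 6e 9a 36 36.  K' ⊕ opad = 04 f0 5c 5c.
Inner input = (K'⊕ipad) ∥ m = 6e 9a 36 36 ∥ 3d 34 46.
Inner hash: even-index sum = 295 mod 256 = 39; odd-index sum = 260 mod 256 = 4 → 27 04.
Outer input = (K'⊕opad) ∥ inner = 04 f0 5c 5c ∥ 27 04.
Outer hash (tag): even-index sum = 135 mod 256 = 135; odd-index sum = 336 mod 256 = 80 → 87 50.

8750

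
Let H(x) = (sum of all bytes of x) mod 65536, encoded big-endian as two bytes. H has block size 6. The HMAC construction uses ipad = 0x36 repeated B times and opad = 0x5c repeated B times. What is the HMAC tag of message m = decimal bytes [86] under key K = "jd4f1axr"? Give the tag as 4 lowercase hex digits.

02bc

Key "jd4f1axr" = 6a 64 34 66 31 61 78 72 is 8 bytes > B = 6, so hash it first: H(key) = 02 e4, then zero-pad to 6 bytes: K' = 02 e4 00 00 00 00.
K' ⊕ ipad = 34 d2 36 36 36 36.  K' ⊕ opad = 5e b8 5c 5c 5c 5c.
Inner input = (K'⊕ipad) ∥ m = 34 d2 36 36 36 36 ∥ 56.
Inner hash: sum = 52+210+54+54+54+54+86 = 564 → 02 34.
Outer input = (K'⊕opad) ∥ inner = 5e b8 5c 5c 5c 5c ∥ 02 34.
Outer hash (tag): sum = 94+184+92+92+92+92+2+52 = 700 → 02 bc.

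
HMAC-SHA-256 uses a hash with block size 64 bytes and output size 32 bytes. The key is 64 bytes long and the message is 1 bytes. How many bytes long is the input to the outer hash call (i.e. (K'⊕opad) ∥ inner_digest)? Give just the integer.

Key is 64 ≤ 64 bytes, zero-padded: |K'| = 64.
Outer input = (K'⊕opad) ∥ H(inner) → 64 + 32 = 96 bytes.

96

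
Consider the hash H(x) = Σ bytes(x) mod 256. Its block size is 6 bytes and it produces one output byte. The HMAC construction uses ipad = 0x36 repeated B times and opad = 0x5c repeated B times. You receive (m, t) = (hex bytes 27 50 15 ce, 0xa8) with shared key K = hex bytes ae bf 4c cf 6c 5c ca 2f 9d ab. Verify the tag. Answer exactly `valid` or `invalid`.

Key hex bytes ae bf 4c cf 6c 5c ca 2f 9d ab is 10 bytes > B = 6, so hash it first: H(key) = 91, then zero-pad to 6 bytes: K' = 91 00 00 00 00 00.
K' ⊕ ipad = a7 36 36 36 36 36; K' ⊕ opad = cd 5c 5c 5c 5c 5c.
Inner hash: sum = 167+54+54+54+54+54+39+80+21+206 = 783; mod 256 = 15 → 0f.
Outer hash (recomputed tag): sum = 205+92+92+92+92+92+15 = 680; mod 256 = 168 → a8.
Recomputed tag = a8; claimed = a8 → match.

valid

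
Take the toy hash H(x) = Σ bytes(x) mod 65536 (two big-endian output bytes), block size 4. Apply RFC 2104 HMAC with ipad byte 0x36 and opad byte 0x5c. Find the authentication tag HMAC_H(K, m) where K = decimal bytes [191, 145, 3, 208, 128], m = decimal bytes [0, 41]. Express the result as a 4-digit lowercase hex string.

Key decimal bytes [191, 145, 3, 208, 128] = bf 91 03 d0 80 is 5 bytes > B = 4, so hash it first: H(key) = 02 a3, then zero-pad to 4 bytes: K' = 02 a3 00 00.
K' ⊕ ipad = 34 95 36 36.  K' ⊕ opad = 5e ff 5c 5c.
Inner input = (K'⊕ipad) ∥ m = 34 95 36 36 ∥ 00 29.
Inner hash: sum = 52+149+54+54+0+41 = 350 → 01 5e.
Outer input = (K'⊕opad) ∥ inner = 5e ff 5c 5c ∥ 01 5e.
Outer hash (tag): sum = 94+255+92+92+1+94 = 628 → 02 74.

0274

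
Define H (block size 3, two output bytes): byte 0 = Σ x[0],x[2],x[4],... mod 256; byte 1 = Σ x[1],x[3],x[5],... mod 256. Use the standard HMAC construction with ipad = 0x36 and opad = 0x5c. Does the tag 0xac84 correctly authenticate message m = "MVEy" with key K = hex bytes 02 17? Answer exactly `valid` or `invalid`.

invalid

Key hex bytes 02 17 is 2 bytes ≤ B = 3; zero-pad to 3 bytes: K' = 02 17 00.
K' ⊕ ipad = 34 21 36; K' ⊕ opad = 5e 4b 5c.
Inner hash: even-index sum = 313 mod 256 = 57; odd-index sum = 179 mod 256 = 179 → 39 b3.
Outer hash (recomputed tag): even-index sum = 365 mod 256 = 109; odd-index sum = 132 mod 256 = 132 → 6d 84.
Recomputed tag = 6d84; claimed = ac84 → mismatch.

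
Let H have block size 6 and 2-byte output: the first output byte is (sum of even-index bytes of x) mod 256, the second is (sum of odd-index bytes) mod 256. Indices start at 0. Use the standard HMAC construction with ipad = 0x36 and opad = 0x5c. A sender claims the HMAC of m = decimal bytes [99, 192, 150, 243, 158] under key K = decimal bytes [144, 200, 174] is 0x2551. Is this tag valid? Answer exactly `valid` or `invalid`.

Key decimal bytes [144, 200, 174] = 90 c8 ae is 3 bytes ≤ B = 6; zero-pad to 6 bytes: K' = 90 c8 ae 00 00 00.
K' ⊕ ipad = a6 fe 98 36 36 36; K' ⊕ opad = cc 94 f2 5c 5c 5c.
Inner hash: even-index sum = 779 mod 256 = 11; odd-index sum = 797 mod 256 = 29 → 0b 1d.
Outer hash (recomputed tag): even-index sum = 549 mod 256 = 37; odd-index sum = 361 mod 256 = 105 → 25 69.
Recomputed tag = 2569; claimed = 2551 → mismatch.

invalid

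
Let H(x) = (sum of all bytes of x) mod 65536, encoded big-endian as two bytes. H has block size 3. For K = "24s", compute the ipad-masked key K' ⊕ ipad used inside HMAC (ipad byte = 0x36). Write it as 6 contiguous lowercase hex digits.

Key "24s" = 32 34 73 is exactly B = 3 bytes: K' = 32 34 73.
XOR each byte with 0x36: 32⊕36=04, 34⊕36=02, 73⊕36=45.

040245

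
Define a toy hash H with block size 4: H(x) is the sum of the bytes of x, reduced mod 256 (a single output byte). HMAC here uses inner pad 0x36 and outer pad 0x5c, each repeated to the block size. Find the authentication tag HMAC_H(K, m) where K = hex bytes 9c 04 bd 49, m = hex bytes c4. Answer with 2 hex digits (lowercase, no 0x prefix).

b8

Key hex bytes 9c 04 bd 49 is exactly B = 4 bytes: K' = 9c 04 bd 49.
K' ⊕ ipad = aa 32 8b 7f.  K' ⊕ opad = c0 58 e1 15.
Inner input = (K'⊕ipad) ∥ m = aa 32 8b 7f ∥ c4.
Inner hash: sum = 170+50+139+127+196 = 682; mod 256 = 170 → aa.
Outer input = (K'⊕opad) ∥ inner = c0 58 e1 15 ∥ aa.
Outer hash (tag): sum = 192+88+225+21+170 = 696; mod 256 = 184 → b8.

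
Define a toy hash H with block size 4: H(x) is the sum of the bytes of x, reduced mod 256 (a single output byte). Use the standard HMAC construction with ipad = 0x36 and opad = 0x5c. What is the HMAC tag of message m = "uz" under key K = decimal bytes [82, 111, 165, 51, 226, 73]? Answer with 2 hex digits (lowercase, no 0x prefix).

Key decimal bytes [82, 111, 165, 51, 226, 73] = 52 6f a5 33 e2 49 is 6 bytes > B = 4, so hash it first: H(key) = c4, then zero-pad to 4 bytes: K' = c4 00 00 00.
K' ⊕ ipad = f2 36 36 36.  K' ⊕ opad = 98 5c 5c 5c.
Inner input = (K'⊕ipad) ∥ m = f2 36 36 36 ∥ 75 7a.
Inner hash: sum = 242+54+54+54+117+122 = 643; mod 256 = 131 → 83.
Outer input = (K'⊕opad) ∥ inner = 98 5c 5c 5c ∥ 83.
Outer hash (tag): sum = 152+92+92+92+131 = 559; mod 256 = 47 → 2f.

2f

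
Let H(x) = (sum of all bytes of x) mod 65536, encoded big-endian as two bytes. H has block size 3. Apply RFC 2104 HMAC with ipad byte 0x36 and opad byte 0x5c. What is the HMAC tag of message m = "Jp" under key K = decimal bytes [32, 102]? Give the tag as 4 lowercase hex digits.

Key decimal bytes [32, 102] = 20 66 is 2 bytes ≤ B = 3; zero-pad to 3 bytes: K' = 20 66 00.
K' ⊕ ipad = 16 50 36.  K' ⊕ opad = 7c 3a 5c.
Inner input = (K'⊕ipad) ∥ m = 16 50 36 ∥ 4a 70.
Inner hash: sum = 22+80+54+74+112 = 342 → 01 56.
Outer input = (K'⊕opad) ∥ inner = 7c 3a 5c ∥ 01 56.
Outer hash (tag): sum = 124+58+92+1+86 = 361 → 01 69.

0169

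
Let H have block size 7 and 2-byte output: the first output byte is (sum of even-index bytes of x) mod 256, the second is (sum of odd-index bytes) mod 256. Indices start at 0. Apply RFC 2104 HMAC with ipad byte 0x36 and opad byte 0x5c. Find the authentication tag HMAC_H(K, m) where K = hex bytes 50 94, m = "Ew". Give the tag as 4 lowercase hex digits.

73ff

Key hex bytes 50 94 is 2 bytes ≤ B = 7; zero-pad to 7 bytes: K' = 50 94 00 00 00 00 00.
K' ⊕ ipad = 66 a2 36 36 36 36 36.  K' ⊕ opad = 0c c8 5c 5c 5c 5c 5c.
Inner input = (K'⊕ipad) ∥ m = 66 a2 36 36 36 36 36 ∥ 45 77.
Inner hash: even-index sum = 383 mod 256 = 127; odd-index sum = 339 mod 256 = 83 → 7f 53.
Outer input = (K'⊕opad) ∥ inner = 0c c8 5c 5c 5c 5c 5c ∥ 7f 53.
Outer hash (tag): even-index sum = 371 mod 256 = 115; odd-index sum = 511 mod 256 = 255 → 73 ff.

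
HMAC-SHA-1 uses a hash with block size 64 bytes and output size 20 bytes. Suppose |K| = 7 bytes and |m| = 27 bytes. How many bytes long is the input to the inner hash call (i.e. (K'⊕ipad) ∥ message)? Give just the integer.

Key is 7 ≤ 64 bytes, zero-padded: |K'| = 64.
Inner input = (K'⊕ipad) ∥ m → 64 + 27 = 91 bytes.

91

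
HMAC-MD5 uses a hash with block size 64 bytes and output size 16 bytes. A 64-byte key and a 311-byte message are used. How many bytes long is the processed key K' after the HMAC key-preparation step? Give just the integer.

Key is 64 ≤ 64 bytes, zero-padded: |K'| = 64.

64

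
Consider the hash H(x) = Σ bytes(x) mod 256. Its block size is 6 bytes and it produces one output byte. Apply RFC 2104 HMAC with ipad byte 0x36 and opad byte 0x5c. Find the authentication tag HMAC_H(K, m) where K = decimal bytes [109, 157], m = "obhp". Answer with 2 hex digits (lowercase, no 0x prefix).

e9

Key decimal bytes [109, 157] = 6d 9d is 2 bytes ≤ B = 6; zero-pad to 6 bytes: K' = 6d 9d 00 00 00 00.
K' ⊕ ipad = 5b ab 36 36 36 36.  K' ⊕ opad = 31 c1 5c 5c 5c 5c.
Inner input = (K'⊕ipad) ∥ m = 5b ab 36 36 36 36 ∥ 6f 62 68 70.
Inner hash: sum = 91+171+54+54+54+54+111+98+104+112 = 903; mod 256 = 135 → 87.
Outer input = (K'⊕opad) ∥ inner = 31 c1 5c 5c 5c 5c ∥ 87.
Outer hash (tag): sum = 49+193+92+92+92+92+135 = 745; mod 256 = 233 → e9.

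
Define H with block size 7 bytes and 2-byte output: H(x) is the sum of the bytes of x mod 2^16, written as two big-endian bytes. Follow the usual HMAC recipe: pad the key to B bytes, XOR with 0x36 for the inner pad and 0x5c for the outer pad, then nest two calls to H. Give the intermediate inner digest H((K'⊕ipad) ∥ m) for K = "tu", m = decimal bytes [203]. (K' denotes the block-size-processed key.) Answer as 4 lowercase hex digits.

Key "tu" = 74 75 is 2 bytes ≤ B = 7; zero-pad to 7 bytes: K' = 74 75 00 00 00 00 00.
K' ⊕ ipad = 42 43 36 36 36 36 36.
Inner input = 42 43 36 36 36 36 36 ∥ cb.
Inner hash: sum = 66+67+54+54+54+54+54+203 = 606 → 02 5e.

025e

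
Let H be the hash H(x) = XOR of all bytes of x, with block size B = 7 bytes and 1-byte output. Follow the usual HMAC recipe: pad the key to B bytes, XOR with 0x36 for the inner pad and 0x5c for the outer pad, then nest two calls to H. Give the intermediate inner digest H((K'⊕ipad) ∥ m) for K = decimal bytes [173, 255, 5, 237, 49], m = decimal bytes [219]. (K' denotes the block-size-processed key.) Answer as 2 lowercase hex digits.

Key decimal bytes [173, 255, 5, 237, 49] = ad ff 05 ed 31 is 5 bytes ≤ B = 7; zero-pad to 7 bytes: K' = ad ff 05 ed 31 00 00.
K' ⊕ ipad = 9b c9 33 db 07 36 36.
Inner input = 9b c9 33 db 07 36 36 ∥ db.
Inner hash: XOR 9b⊕c9⊕33⊕db⊕07⊕36⊕36⊕db = 66.

66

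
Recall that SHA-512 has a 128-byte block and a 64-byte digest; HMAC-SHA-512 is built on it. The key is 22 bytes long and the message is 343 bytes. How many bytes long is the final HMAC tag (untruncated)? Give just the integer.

64

The tag is one SHA-512 digest: 64 bytes.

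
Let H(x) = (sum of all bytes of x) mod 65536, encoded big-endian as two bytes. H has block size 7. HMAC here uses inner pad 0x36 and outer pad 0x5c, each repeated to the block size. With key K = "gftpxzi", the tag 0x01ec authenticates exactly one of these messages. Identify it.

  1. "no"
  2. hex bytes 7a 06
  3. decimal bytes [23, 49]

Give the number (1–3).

Key "gftpxzi" = 67 66 74 70 78 7a 69 is exactly B = 7 bytes: K' = 67 66 74 70 78 7a 69.
K' ⊕ ipad = 51 50 42 46 4e 4c 5f; K' ⊕ opad = 3b 3a 28 2c 24 26 35.
m1: inner = H(51 50 42 46 4e 4c 5f 6e 6f) = 02 ff; tag = H(3b 3a 28 2c 24 26 35 02 ff) = 0249
m2: inner = H(51 50 42 46 4e 4c 5f 7a 06) = 02 a2; tag = H(3b 3a 28 2c 24 26 35 02 a2) = 01ec ← matches
m3: inner = H(51 50 42 46 4e 4c 5f 17 31) = 02 6a; tag = H(3b 3a 28 2c 24 26 35 02 6a) = 01b4

2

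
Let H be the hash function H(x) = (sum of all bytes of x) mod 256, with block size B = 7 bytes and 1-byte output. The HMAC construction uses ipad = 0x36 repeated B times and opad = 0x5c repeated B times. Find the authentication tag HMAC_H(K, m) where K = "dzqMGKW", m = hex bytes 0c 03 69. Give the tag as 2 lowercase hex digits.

00

Key "dzqMGKW" = 64 7a 71 4d 47 4b 57 is exactly B = 7 bytes: K' = 64 7a 71 4d 47 4b 57.
K' ⊕ ipad = 52 4c 47 7b 71 7d 61.  K' ⊕ opad = 38 26 2d 11 1b 17 0b.
Inner input = (K'⊕ipad) ∥ m = 52 4c 47 7b 71 7d 61 ∥ 0c 03 69.
Inner hash: sum = 82+76+71+123+113+125+97+12+3+105 = 807; mod 256 = 39 → 27.
Outer input = (K'⊕opad) ∥ inner = 38 26 2d 11 1b 17 0b ∥ 27.
Outer hash (tag): sum = 56+38+45+17+27+23+11+39 = 256; mod 256 = 0 → 00.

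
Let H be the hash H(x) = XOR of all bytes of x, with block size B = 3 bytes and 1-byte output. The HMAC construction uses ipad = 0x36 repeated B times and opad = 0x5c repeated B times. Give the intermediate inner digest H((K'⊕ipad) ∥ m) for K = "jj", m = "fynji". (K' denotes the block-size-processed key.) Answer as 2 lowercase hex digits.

Key "jj" = 6a 6a is 2 bytes ≤ B = 3; zero-pad to 3 bytes: K' = 6a 6a 00.
K' ⊕ ipad = 5c 5c 36.
Inner input = 5c 5c 36 ∥ 66 79 6e 6a 69.
Inner hash: XOR 5c⊕5c⊕36⊕66⊕79⊕6e⊕6a⊕69 = 44.

44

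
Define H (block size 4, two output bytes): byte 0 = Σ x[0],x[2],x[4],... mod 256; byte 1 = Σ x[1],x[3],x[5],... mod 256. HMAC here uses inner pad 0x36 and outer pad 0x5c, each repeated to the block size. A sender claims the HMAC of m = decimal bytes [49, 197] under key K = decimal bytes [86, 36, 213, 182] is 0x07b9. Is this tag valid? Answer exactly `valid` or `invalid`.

valid

Key decimal bytes [86, 36, 213, 182] = 56 24 d5 b6 is exactly B = 4 bytes: K' = 56 24 d5 b6.
K' ⊕ ipad = 60 12 e3 80; K' ⊕ opad = 0a 78 89 ea.
Inner hash: even-index sum = 372 mod 256 = 116; odd-index sum = 343 mod 256 = 87 → 74 57.
Outer hash (recomputed tag): even-index sum = 263 mod 256 = 7; odd-index sum = 441 mod 256 = 185 → 07 b9.
Recomputed tag = 07b9; claimed = 07b9 → match.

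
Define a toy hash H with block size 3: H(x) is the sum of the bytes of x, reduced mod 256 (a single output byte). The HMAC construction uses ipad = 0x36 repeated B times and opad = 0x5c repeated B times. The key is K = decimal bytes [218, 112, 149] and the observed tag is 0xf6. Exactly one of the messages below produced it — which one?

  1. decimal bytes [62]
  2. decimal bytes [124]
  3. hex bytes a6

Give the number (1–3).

3

Key decimal bytes [218, 112, 149] = da 70 95 is exactly B = 3 bytes: K' = da 70 95.
K' ⊕ ipad = ec 46 a3; K' ⊕ opad = 86 2c c9.
m1: inner = H(ec 46 a3 3e) = 13; tag = H(86 2c c9 13) = 8e
m2: inner = H(ec 46 a3 7c) = 51; tag = H(86 2c c9 51) = cc
m3: inner = H(ec 46 a3 a6) = 7b; tag = H(86 2c c9 7b) = f6 ← matches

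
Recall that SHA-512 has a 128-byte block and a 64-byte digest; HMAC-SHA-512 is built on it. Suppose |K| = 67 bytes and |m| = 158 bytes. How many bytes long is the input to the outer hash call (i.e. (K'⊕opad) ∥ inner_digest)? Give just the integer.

192

Key is 67 ≤ 128 bytes, zero-padded: |K'| = 128.
Outer input = (K'⊕opad) ∥ H(inner) → 128 + 64 = 192 bytes.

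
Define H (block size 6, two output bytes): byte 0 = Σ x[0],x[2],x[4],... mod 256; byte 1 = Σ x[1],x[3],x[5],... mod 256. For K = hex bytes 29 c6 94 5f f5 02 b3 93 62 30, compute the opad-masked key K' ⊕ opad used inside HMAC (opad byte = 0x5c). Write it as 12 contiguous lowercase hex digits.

Key hex bytes 29 c6 94 5f f5 02 b3 93 62 30 is 10 bytes > B = 6, so hash it first: H(key) = c7 ea, then zero-pad to 6 bytes: K' = c7 ea 00 00 00 00.
XOR each byte with 0x5c: c7⊕5c=9b, ea⊕5c=b6, 00⊕5c=5c, 00⊕5c=5c, 00⊕5c=5c, 00⊕5c=5c.

9bb65c5c5c5c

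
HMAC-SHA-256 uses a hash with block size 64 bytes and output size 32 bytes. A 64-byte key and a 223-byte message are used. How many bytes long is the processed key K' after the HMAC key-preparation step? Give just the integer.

64

Key is 64 ≤ 64 bytes, zero-padded: |K'| = 64.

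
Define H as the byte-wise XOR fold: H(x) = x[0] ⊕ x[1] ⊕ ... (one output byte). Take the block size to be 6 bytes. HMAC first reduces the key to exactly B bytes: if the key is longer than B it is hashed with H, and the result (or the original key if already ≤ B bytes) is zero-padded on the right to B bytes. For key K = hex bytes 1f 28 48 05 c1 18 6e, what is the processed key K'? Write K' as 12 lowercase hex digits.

|K| = 7 > B = 6, so first hash the key.
H(K): XOR 1f⊕28⊕48⊕05⊕c1⊕18⊕6e = cd.
Zero-pad H(K) = cd to 6 bytes: K' = cd 00 00 00 00 00.

cd0000000000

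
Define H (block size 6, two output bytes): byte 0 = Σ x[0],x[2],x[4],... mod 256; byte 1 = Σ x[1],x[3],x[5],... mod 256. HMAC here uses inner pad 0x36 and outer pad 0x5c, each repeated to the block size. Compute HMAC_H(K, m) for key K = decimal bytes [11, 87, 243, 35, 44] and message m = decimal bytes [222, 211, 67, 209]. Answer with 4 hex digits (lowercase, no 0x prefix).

Key decimal bytes [11, 87, 243, 35, 44] = 0b 57 f3 23 2c is 5 bytes ≤ B = 6; zero-pad to 6 bytes: K' = 0b 57 f3 23 2c 00.
K' ⊕ ipad = 3d 61 c5 15 1a 36.  K' ⊕ opad = 57 0b af 7f 70 5c.
Inner input = (K'⊕ipad) ∥ m = 3d 61 c5 15 1a 36 ∥ de d3 43 d1.
Inner hash: even-index sum = 573 mod 256 = 61; odd-index sum = 592 mod 256 = 80 → 3d 50.
Outer input = (K'⊕opad) ∥ inner = 57 0b af 7f 70 5c ∥ 3d 50.
Outer hash (tag): even-index sum = 435 mod 256 = 179; odd-index sum = 310 mod 256 = 54 → b3 36.

b336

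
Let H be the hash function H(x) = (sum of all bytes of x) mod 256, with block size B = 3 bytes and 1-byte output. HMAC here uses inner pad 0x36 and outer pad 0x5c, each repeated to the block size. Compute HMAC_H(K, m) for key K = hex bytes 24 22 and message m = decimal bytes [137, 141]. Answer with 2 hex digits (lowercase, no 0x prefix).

c4

Key hex bytes 24 22 is 2 bytes ≤ B = 3; zero-pad to 3 bytes: K' = 24 22 00.
K' ⊕ ipad = 12 14 36.  K' ⊕ opad = 78 7e 5c.
Inner input = (K'⊕ipad) ∥ m = 12 14 36 ∥ 89 8d.
Inner hash: sum = 18+20+54+137+141 = 370; mod 256 = 114 → 72.
Outer input = (K'⊕opad) ∥ inner = 78 7e 5c ∥ 72.
Outer hash (tag): sum = 120+126+92+114 = 452; mod 256 = 196 → c4.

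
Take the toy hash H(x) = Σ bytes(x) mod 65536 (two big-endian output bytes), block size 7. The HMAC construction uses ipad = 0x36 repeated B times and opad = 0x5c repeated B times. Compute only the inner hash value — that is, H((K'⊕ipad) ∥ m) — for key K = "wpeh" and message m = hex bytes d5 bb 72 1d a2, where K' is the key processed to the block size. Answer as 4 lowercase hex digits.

Key "wpeh" = 77 70 65 68 is 4 bytes ≤ B = 7; zero-pad to 7 bytes: K' = 77 70 65 68 00 00 00.
K' ⊕ ipad = 41 46 53 5e 36 36 36.
Inner input = 41 46 53 5e 36 36 36 ∥ d5 bb 72 1d a2.
Inner hash: sum = 65+70+83+94+54+54+54+213+187+114+29+162 = 1179 → 04 9b.

049b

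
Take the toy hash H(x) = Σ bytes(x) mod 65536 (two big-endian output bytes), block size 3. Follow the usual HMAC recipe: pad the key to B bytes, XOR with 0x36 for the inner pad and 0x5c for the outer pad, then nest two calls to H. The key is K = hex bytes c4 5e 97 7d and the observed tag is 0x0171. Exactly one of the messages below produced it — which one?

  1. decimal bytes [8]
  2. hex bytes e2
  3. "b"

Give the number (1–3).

Key hex bytes c4 5e 97 7d is 4 bytes > B = 3, so hash it first: H(key) = 02 36, then zero-pad to 3 bytes: K' = 02 36 00.
K' ⊕ ipad = 34 00 36; K' ⊕ opad = 5e 6a 5c.
m1: inner = H(34 00 36 08) = 00 72; tag = H(5e 6a 5c 00 72) = 0196
m2: inner = H(34 00 36 e2) = 01 4c; tag = H(5e 6a 5c 01 4c) = 0171 ← matches
m3: inner = H(34 00 36 62) = 00 cc; tag = H(5e 6a 5c 00 cc) = 01f0

2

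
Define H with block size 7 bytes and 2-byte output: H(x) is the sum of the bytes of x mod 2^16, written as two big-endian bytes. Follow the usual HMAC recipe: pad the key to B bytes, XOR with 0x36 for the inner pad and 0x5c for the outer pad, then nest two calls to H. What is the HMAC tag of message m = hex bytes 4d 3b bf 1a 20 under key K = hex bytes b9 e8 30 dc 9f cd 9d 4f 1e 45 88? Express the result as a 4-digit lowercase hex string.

035c

Key hex bytes b9 e8 30 dc 9f cd 9d 4f 1e 45 88 is 11 bytes > B = 7, so hash it first: H(key) = 05 f0, then zero-pad to 7 bytes: K' = 05 f0 00 00 00 00 00.
K' ⊕ ipad = 33 c6 36 36 36 36 36.  K' ⊕ opad = 59 ac 5c 5c 5c 5c 5c.
Inner input = (K'⊕ipad) ∥ m = 33 c6 36 36 36 36 36 ∥ 4d 3b bf 1a 20.
Inner hash: sum = 51+198+54+54+54+54+54+77+59+191+26+32 = 904 → 03 88.
Outer input = (K'⊕opad) ∥ inner = 59 ac 5c 5c 5c 5c 5c ∥ 03 88.
Outer hash (tag): sum = 89+172+92+92+92+92+92+3+136 = 860 → 03 5c.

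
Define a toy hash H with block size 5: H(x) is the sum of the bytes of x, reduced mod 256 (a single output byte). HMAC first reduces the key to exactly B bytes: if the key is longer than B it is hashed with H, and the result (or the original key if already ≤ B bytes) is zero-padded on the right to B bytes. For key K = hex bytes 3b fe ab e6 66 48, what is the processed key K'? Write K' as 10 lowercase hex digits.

|K| = 6 > B = 5, so first hash the key.
H(K): sum = 59+254+171+230+102+72 = 888; mod 256 = 120 → 78.
Zero-pad H(K) = 78 to 5 bytes: K' = 78 00 00 00 00.

7800000000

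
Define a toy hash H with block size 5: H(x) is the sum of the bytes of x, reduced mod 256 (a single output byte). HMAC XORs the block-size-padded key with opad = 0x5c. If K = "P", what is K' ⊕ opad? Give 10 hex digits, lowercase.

0c5c5c5c5c

Key "P" = 50 is 1 byte ≤ B = 5; zero-pad to 5 bytes: K' = 50 00 00 00 00.
XOR each byte with 0x5c: 50⊕5c=0c, 00⊕5c=5c, 00⊕5c=5c, 00⊕5c=5c, 00⊕5c=5c.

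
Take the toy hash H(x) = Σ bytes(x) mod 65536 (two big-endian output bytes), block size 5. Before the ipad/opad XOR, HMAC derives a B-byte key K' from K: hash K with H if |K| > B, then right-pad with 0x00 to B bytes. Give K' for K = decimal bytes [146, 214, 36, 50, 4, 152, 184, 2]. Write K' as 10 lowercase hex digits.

0314000000

|K| = 8 > B = 5, so first hash the key.
H(K): sum = 146+214+36+50+4+152+184+2 = 788 → 03 14.
Zero-pad H(K) = 03 14 to 5 bytes: K' = 03 14 00 00 00.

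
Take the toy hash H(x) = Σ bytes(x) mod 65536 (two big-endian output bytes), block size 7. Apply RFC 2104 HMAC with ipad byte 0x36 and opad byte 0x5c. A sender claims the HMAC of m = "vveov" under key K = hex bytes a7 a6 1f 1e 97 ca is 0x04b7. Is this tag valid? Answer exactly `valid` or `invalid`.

Key hex bytes a7 a6 1f 1e 97 ca is 6 bytes ≤ B = 7; zero-pad to 7 bytes: K' = a7 a6 1f 1e 97 ca 00.
K' ⊕ ipad = 91 90 29 28 a1 fc 36; K' ⊕ opad = fb fa 43 42 cb 96 5c.
Inner hash: sum = 145+144+41+40+161+252+54+118+118+101+111+118 = 1403 → 05 7b.
Outer hash (recomputed tag): sum = 251+250+67+66+203+150+92+5+123 = 1207 → 04 b7.
Recomputed tag = 04b7; claimed = 04b7 → match.

valid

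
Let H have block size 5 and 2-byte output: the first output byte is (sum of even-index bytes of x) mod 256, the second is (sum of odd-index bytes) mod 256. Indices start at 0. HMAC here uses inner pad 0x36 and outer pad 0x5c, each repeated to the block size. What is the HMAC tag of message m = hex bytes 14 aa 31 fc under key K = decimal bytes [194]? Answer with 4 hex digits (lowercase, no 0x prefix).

07be

Key decimal bytes [194] = c2 is 1 byte ≤ B = 5; zero-pad to 5 bytes: K' = c2 00 00 00 00.
K' ⊕ ipad = f4 36 36 36 36.  K' ⊕ opad = 9e 5c 5c 5c 5c.
Inner input = (K'⊕ipad) ∥ m = f4 36 36 36 36 ∥ 14 aa 31 fc.
Inner hash: even-index sum = 774 mod 256 = 6; odd-index sum = 177 mod 256 = 177 → 06 b1.
Outer input = (K'⊕opad) ∥ inner = 9e 5c 5c 5c 5c ∥ 06 b1.
Outer hash (tag): even-index sum = 519 mod 256 = 7; odd-index sum = 190 mod 256 = 190 → 07 be.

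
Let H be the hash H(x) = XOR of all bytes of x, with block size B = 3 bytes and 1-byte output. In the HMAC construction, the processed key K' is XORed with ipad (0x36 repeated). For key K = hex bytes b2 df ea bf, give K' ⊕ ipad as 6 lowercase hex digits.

0e3636

Key hex bytes b2 df ea bf is 4 bytes > B = 3, so hash it first: H(key) = 38, then zero-pad to 3 bytes: K' = 38 00 00.
XOR each byte with 0x36: 38⊕36=0e, 00⊕36=36, 00⊕36=36.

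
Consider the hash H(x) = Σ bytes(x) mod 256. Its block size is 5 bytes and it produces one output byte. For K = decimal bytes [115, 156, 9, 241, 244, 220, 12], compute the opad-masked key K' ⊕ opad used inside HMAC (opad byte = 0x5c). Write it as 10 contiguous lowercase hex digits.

Key decimal bytes [115, 156, 9, 241, 244, 220, 12] = 73 9c 09 f1 f4 dc 0c is 7 bytes > B = 5, so hash it first: H(key) = e5, then zero-pad to 5 bytes: K' = e5 00 00 00 00.
XOR each byte with 0x5c: e5⊕5c=b9, 00⊕5c=5c, 00⊕5c=5c, 00⊕5c=5c, 00⊕5c=5c.

b95c5c5c5c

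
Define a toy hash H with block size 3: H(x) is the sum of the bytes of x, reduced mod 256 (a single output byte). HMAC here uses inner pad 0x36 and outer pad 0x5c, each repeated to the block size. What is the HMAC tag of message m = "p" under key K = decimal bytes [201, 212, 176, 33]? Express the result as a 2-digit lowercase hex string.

Key decimal bytes [201, 212, 176, 33] = c9 d4 b0 21 is 4 bytes > B = 3, so hash it first: H(key) = 6e, then zero-pad to 3 bytes: K' = 6e 00 00.
K' ⊕ ipad = 58 36 36.  K' ⊕ opad = 32 5c 5c.
Inner input = (K'⊕ipad) ∥ m = 58 36 36 ∥ 70.
Inner hash: sum = 88+54+54+112 = 308; mod 256 = 52 → 34.
Outer input = (K'⊕opad) ∥ inner = 32 5c 5c ∥ 34.
Outer hash (tag): sum = 50+92+92+52 = 286; mod 256 = 30 → 1e.

1e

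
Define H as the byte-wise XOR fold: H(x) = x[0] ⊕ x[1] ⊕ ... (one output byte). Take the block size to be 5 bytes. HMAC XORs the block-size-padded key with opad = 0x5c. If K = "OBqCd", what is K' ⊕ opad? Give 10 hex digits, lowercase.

Key "OBqCd" = 4f 42 71 43 64 is exactly B = 5 bytes: K' = 4f 42 71 43 64.
XOR each byte with 0x5c: 4f⊕5c=13, 42⊕5c=1e, 71⊕5c=2d, 43⊕5c=1f, 64⊕5c=38.

131e2d1f38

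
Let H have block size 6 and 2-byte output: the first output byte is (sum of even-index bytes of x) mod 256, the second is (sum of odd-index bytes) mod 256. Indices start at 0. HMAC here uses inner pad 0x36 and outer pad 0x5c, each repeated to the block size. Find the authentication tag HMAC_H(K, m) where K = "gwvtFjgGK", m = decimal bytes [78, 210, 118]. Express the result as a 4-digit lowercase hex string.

5460

Key "gwvtFjgGK" = 67 77 76 74 46 6a 67 47 4b is 9 bytes > B = 6, so hash it first: H(key) = d5 9c, then zero-pad to 6 bytes: K' = d5 9c 00 00 00 00.
K' ⊕ ipad = e3 aa 36 36 36 36.  K' ⊕ opad = 89 c0 5c 5c 5c 5c.
Inner input = (K'⊕ipad) ∥ m = e3 aa 36 36 36 36 ∥ 4e d2 76.
Inner hash: even-index sum = 531 mod 256 = 19; odd-index sum = 488 mod 256 = 232 → 13 e8.
Outer input = (K'⊕opad) ∥ inner = 89 c0 5c 5c 5c 5c ∥ 13 e8.
Outer hash (tag): even-index sum = 340 mod 256 = 84; odd-index sum = 608 mod 256 = 96 → 54 60.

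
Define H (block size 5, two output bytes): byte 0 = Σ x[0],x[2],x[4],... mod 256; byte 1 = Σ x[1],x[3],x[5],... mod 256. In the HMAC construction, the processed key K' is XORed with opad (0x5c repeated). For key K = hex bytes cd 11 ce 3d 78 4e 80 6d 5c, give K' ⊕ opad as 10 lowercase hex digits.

Key hex bytes cd 11 ce 3d 78 4e 80 6d 5c is 9 bytes > B = 5, so hash it first: H(key) = ef 09, then zero-pad to 5 bytes: K' = ef 09 00 00 00.
XOR each byte with 0x5c: ef⊕5c=b3, 09⊕5c=55, 00⊕5c=5c, 00⊕5c=5c, 00⊕5c=5c.

b3555c5c5c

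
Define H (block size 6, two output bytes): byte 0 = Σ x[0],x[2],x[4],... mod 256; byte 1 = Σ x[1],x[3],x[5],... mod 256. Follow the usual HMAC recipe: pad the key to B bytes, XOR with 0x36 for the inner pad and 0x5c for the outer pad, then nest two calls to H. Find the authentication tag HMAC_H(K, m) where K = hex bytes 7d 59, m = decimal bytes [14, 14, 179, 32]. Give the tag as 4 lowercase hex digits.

51c6

Key hex bytes 7d 59 is 2 bytes ≤ B = 6; zero-pad to 6 bytes: K' = 7d 59 00 00 00 00.
K' ⊕ ipad = 4b 6f 36 36 36 36.  K' ⊕ opad = 21 05 5c 5c 5c 5c.
Inner input = (K'⊕ipad) ∥ m = 4b 6f 36 36 36 36 ∥ 0e 0e b3 20.
Inner hash: even-index sum = 376 mod 256 = 120; odd-index sum = 265 mod 256 = 9 → 78 09.
Outer input = (K'⊕opad) ∥ inner = 21 05 5c 5c 5c 5c ∥ 78 09.
Outer hash (tag): even-index sum = 337 mod 256 = 81; odd-index sum = 198 mod 256 = 198 → 51 c6.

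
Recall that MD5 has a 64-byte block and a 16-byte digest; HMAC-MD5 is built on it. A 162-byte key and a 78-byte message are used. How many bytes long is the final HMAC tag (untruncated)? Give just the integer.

16

The tag is one MD5 digest: 16 bytes.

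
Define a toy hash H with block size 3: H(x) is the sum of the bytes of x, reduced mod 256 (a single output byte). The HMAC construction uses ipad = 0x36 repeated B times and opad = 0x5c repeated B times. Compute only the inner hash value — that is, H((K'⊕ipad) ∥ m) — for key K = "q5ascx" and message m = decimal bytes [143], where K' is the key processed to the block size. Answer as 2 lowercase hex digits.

5e

Key "q5ascx" = 71 35 61 73 63 78 is 6 bytes > B = 3, so hash it first: H(key) = 55, then zero-pad to 3 bytes: K' = 55 00 00.
K' ⊕ ipad = 63 36 36.
Inner input = 63 36 36 ∥ 8f.
Inner hash: sum = 99+54+54+143 = 350; mod 256 = 94 → 5e.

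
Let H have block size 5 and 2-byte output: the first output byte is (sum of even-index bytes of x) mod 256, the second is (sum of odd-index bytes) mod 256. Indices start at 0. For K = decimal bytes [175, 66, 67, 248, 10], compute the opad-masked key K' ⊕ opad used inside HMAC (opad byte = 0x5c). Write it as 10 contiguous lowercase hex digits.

Key decimal bytes [175, 66, 67, 248, 10] = af 42 43 f8 0a is exactly B = 5 bytes: K' = af 42 43 f8 0a.
XOR each byte with 0x5c: af⊕5c=f3, 42⊕5c=1e, 43⊕5c=1f, f8⊕5c=a4, 0a⊕5c=56.

f31e1fa456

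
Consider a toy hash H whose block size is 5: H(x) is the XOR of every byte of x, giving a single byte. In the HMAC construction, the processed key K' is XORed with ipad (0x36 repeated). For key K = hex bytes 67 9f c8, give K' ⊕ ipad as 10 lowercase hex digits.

Key hex bytes 67 9f c8 is 3 bytes ≤ B = 5; zero-pad to 5 bytes: K' = 67 9f c8 00 00.
XOR each byte with 0x36: 67⊕36=51, 9f⊕36=a9, c8⊕36=fe, 00⊕36=36, 00⊕36=36.

51a9fe3636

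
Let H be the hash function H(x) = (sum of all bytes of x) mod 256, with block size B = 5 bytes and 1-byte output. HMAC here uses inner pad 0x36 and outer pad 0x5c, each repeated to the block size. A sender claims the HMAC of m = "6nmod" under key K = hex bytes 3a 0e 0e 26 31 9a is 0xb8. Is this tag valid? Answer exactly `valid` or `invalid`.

Key hex bytes 3a 0e 0e 26 31 9a is 6 bytes > B = 5, so hash it first: H(key) = 47, then zero-pad to 5 bytes: K' = 47 00 00 00 00.
K' ⊕ ipad = 71 36 36 36 36; K' ⊕ opad = 1b 5c 5c 5c 5c.
Inner hash: sum = 113+54+54+54+54+54+110+109+111+100 = 813; mod 256 = 45 → 2d.
Outer hash (recomputed tag): sum = 27+92+92+92+92+45 = 440; mod 256 = 184 → b8.
Recomputed tag = b8; claimed = b8 → match.

valid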